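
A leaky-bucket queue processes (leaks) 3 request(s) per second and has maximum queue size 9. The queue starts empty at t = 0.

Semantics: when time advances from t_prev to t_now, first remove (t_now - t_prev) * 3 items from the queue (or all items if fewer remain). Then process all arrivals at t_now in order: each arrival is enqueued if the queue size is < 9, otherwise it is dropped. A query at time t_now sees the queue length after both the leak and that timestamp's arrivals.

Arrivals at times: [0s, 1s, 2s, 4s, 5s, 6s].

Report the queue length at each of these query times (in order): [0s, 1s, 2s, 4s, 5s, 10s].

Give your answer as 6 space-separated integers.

Queue lengths at query times:
  query t=0s: backlog = 1
  query t=1s: backlog = 1
  query t=2s: backlog = 1
  query t=4s: backlog = 1
  query t=5s: backlog = 1
  query t=10s: backlog = 0

Answer: 1 1 1 1 1 0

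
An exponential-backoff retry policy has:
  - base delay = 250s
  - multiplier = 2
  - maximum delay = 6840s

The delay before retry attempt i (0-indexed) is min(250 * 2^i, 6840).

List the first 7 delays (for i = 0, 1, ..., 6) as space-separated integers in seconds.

Computing each delay:
  i=0: min(250*2^0, 6840) = 250
  i=1: min(250*2^1, 6840) = 500
  i=2: min(250*2^2, 6840) = 1000
  i=3: min(250*2^3, 6840) = 2000
  i=4: min(250*2^4, 6840) = 4000
  i=5: min(250*2^5, 6840) = 6840
  i=6: min(250*2^6, 6840) = 6840

Answer: 250 500 1000 2000 4000 6840 6840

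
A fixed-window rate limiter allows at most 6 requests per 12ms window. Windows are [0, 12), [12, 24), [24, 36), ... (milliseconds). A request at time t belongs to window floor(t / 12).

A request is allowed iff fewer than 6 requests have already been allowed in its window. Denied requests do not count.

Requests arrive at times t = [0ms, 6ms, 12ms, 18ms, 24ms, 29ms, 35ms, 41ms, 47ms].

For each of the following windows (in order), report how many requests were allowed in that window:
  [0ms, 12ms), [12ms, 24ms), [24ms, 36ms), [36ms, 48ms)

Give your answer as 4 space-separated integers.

Processing requests:
  req#1 t=0ms (window 0): ALLOW
  req#2 t=6ms (window 0): ALLOW
  req#3 t=12ms (window 1): ALLOW
  req#4 t=18ms (window 1): ALLOW
  req#5 t=24ms (window 2): ALLOW
  req#6 t=29ms (window 2): ALLOW
  req#7 t=35ms (window 2): ALLOW
  req#8 t=41ms (window 3): ALLOW
  req#9 t=47ms (window 3): ALLOW

Allowed counts by window: 2 2 3 2

Answer: 2 2 3 2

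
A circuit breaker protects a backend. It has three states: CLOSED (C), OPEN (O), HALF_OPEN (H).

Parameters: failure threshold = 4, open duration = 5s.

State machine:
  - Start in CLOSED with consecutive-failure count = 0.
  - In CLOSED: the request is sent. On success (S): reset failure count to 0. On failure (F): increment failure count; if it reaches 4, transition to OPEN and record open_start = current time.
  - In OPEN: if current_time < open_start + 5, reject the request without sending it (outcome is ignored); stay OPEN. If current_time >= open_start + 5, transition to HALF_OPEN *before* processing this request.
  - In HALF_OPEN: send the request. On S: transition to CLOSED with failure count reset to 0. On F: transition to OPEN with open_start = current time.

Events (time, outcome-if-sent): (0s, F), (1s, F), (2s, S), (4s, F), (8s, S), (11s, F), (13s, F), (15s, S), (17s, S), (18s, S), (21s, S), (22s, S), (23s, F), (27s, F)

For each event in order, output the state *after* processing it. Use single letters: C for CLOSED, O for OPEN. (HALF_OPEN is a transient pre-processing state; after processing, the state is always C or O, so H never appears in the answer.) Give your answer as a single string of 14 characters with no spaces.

State after each event:
  event#1 t=0s outcome=F: state=CLOSED
  event#2 t=1s outcome=F: state=CLOSED
  event#3 t=2s outcome=S: state=CLOSED
  event#4 t=4s outcome=F: state=CLOSED
  event#5 t=8s outcome=S: state=CLOSED
  event#6 t=11s outcome=F: state=CLOSED
  event#7 t=13s outcome=F: state=CLOSED
  event#8 t=15s outcome=S: state=CLOSED
  event#9 t=17s outcome=S: state=CLOSED
  event#10 t=18s outcome=S: state=CLOSED
  event#11 t=21s outcome=S: state=CLOSED
  event#12 t=22s outcome=S: state=CLOSED
  event#13 t=23s outcome=F: state=CLOSED
  event#14 t=27s outcome=F: state=CLOSED

Answer: CCCCCCCCCCCCCC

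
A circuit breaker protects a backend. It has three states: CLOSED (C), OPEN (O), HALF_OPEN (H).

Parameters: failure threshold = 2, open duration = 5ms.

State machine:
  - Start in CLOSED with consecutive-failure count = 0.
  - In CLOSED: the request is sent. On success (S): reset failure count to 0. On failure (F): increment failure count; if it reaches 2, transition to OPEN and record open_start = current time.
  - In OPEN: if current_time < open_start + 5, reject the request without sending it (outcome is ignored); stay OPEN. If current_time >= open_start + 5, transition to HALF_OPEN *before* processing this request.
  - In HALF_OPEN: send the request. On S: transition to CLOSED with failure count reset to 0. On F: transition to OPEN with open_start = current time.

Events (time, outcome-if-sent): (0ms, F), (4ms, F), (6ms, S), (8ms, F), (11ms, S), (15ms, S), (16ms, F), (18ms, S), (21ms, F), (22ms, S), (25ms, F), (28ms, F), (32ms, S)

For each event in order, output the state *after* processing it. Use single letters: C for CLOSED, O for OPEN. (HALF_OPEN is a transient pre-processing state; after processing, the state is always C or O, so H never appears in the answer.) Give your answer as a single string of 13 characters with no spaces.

Answer: COOOCCCCCCCOO

Derivation:
State after each event:
  event#1 t=0ms outcome=F: state=CLOSED
  event#2 t=4ms outcome=F: state=OPEN
  event#3 t=6ms outcome=S: state=OPEN
  event#4 t=8ms outcome=F: state=OPEN
  event#5 t=11ms outcome=S: state=CLOSED
  event#6 t=15ms outcome=S: state=CLOSED
  event#7 t=16ms outcome=F: state=CLOSED
  event#8 t=18ms outcome=S: state=CLOSED
  event#9 t=21ms outcome=F: state=CLOSED
  event#10 t=22ms outcome=S: state=CLOSED
  event#11 t=25ms outcome=F: state=CLOSED
  event#12 t=28ms outcome=F: state=OPEN
  event#13 t=32ms outcome=S: state=OPEN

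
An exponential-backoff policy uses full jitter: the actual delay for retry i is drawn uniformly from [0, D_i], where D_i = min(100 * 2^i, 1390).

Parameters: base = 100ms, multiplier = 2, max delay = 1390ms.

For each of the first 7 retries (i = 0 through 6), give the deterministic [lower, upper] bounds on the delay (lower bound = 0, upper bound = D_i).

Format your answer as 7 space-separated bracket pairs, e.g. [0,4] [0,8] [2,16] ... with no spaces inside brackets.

Computing bounds per retry:
  i=0: D_i=min(100*2^0,1390)=100, bounds=[0,100]
  i=1: D_i=min(100*2^1,1390)=200, bounds=[0,200]
  i=2: D_i=min(100*2^2,1390)=400, bounds=[0,400]
  i=3: D_i=min(100*2^3,1390)=800, bounds=[0,800]
  i=4: D_i=min(100*2^4,1390)=1390, bounds=[0,1390]
  i=5: D_i=min(100*2^5,1390)=1390, bounds=[0,1390]
  i=6: D_i=min(100*2^6,1390)=1390, bounds=[0,1390]

Answer: [0,100] [0,200] [0,400] [0,800] [0,1390] [0,1390] [0,1390]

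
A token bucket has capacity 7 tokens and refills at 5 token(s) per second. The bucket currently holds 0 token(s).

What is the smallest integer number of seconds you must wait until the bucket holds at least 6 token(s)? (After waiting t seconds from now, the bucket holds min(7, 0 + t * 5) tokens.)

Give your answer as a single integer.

Need 0 + t * 5 >= 6, so t >= 6/5.
Smallest integer t = ceil(6/5) = 2.

Answer: 2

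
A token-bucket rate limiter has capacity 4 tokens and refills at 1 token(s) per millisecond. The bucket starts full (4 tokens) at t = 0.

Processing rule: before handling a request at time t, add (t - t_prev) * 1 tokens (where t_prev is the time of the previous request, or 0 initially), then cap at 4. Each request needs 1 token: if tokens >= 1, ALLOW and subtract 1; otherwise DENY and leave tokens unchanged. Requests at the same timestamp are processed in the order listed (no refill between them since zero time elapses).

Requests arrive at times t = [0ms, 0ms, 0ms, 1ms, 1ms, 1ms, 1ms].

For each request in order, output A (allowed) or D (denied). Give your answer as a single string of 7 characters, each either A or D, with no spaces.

Simulating step by step:
  req#1 t=0ms: ALLOW
  req#2 t=0ms: ALLOW
  req#3 t=0ms: ALLOW
  req#4 t=1ms: ALLOW
  req#5 t=1ms: ALLOW
  req#6 t=1ms: DENY
  req#7 t=1ms: DENY

Answer: AAAAADD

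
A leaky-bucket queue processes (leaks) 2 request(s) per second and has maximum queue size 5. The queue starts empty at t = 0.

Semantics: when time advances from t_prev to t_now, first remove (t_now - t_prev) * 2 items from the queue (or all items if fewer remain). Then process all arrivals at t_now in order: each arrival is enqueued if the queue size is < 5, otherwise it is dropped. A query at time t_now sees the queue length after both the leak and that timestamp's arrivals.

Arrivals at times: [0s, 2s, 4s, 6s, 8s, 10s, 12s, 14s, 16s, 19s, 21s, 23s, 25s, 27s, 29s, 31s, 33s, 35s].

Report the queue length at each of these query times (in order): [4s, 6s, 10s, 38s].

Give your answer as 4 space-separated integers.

Queue lengths at query times:
  query t=4s: backlog = 1
  query t=6s: backlog = 1
  query t=10s: backlog = 1
  query t=38s: backlog = 0

Answer: 1 1 1 0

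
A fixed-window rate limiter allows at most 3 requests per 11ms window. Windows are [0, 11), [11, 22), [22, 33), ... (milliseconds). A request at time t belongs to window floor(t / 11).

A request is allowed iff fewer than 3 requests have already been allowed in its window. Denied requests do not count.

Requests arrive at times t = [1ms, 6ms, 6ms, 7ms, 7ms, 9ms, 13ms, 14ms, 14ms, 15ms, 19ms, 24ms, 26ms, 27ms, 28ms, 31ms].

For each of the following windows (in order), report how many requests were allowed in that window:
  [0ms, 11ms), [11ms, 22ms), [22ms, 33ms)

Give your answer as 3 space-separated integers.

Answer: 3 3 3

Derivation:
Processing requests:
  req#1 t=1ms (window 0): ALLOW
  req#2 t=6ms (window 0): ALLOW
  req#3 t=6ms (window 0): ALLOW
  req#4 t=7ms (window 0): DENY
  req#5 t=7ms (window 0): DENY
  req#6 t=9ms (window 0): DENY
  req#7 t=13ms (window 1): ALLOW
  req#8 t=14ms (window 1): ALLOW
  req#9 t=14ms (window 1): ALLOW
  req#10 t=15ms (window 1): DENY
  req#11 t=19ms (window 1): DENY
  req#12 t=24ms (window 2): ALLOW
  req#13 t=26ms (window 2): ALLOW
  req#14 t=27ms (window 2): ALLOW
  req#15 t=28ms (window 2): DENY
  req#16 t=31ms (window 2): DENY

Allowed counts by window: 3 3 3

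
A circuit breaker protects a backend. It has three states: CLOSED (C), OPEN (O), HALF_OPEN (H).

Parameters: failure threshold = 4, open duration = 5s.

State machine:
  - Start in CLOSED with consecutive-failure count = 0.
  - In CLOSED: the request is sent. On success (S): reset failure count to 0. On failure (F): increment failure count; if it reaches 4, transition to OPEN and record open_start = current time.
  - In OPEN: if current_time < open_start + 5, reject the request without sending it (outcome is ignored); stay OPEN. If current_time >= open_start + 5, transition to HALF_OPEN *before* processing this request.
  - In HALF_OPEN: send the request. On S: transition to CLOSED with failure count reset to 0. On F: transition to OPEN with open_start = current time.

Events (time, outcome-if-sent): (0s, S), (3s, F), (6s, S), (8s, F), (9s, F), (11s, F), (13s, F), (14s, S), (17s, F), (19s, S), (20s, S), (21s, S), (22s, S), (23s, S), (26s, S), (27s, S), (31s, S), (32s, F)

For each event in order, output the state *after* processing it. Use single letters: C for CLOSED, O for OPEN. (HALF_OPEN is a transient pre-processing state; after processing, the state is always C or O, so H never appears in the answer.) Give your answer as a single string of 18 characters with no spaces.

Answer: CCCCCCOOOCCCCCCCCC

Derivation:
State after each event:
  event#1 t=0s outcome=S: state=CLOSED
  event#2 t=3s outcome=F: state=CLOSED
  event#3 t=6s outcome=S: state=CLOSED
  event#4 t=8s outcome=F: state=CLOSED
  event#5 t=9s outcome=F: state=CLOSED
  event#6 t=11s outcome=F: state=CLOSED
  event#7 t=13s outcome=F: state=OPEN
  event#8 t=14s outcome=S: state=OPEN
  event#9 t=17s outcome=F: state=OPEN
  event#10 t=19s outcome=S: state=CLOSED
  event#11 t=20s outcome=S: state=CLOSED
  event#12 t=21s outcome=S: state=CLOSED
  event#13 t=22s outcome=S: state=CLOSED
  event#14 t=23s outcome=S: state=CLOSED
  event#15 t=26s outcome=S: state=CLOSED
  event#16 t=27s outcome=S: state=CLOSED
  event#17 t=31s outcome=S: state=CLOSED
  event#18 t=32s outcome=F: state=CLOSED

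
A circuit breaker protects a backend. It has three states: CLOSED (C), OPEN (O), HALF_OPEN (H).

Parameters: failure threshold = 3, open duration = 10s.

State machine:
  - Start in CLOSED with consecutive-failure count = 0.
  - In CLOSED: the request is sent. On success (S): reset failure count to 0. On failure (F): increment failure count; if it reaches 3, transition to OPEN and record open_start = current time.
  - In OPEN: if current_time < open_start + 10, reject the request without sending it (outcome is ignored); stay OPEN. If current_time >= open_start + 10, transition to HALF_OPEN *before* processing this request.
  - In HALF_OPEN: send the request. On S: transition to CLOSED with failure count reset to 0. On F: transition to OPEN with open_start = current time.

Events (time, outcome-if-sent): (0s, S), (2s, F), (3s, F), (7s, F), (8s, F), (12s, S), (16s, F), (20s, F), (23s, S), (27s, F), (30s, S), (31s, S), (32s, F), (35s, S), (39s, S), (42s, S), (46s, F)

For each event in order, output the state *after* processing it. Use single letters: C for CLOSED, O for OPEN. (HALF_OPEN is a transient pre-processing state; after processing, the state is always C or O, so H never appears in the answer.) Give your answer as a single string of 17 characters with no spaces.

State after each event:
  event#1 t=0s outcome=S: state=CLOSED
  event#2 t=2s outcome=F: state=CLOSED
  event#3 t=3s outcome=F: state=CLOSED
  event#4 t=7s outcome=F: state=OPEN
  event#5 t=8s outcome=F: state=OPEN
  event#6 t=12s outcome=S: state=OPEN
  event#7 t=16s outcome=F: state=OPEN
  event#8 t=20s outcome=F: state=OPEN
  event#9 t=23s outcome=S: state=OPEN
  event#10 t=27s outcome=F: state=OPEN
  event#11 t=30s outcome=S: state=CLOSED
  event#12 t=31s outcome=S: state=CLOSED
  event#13 t=32s outcome=F: state=CLOSED
  event#14 t=35s outcome=S: state=CLOSED
  event#15 t=39s outcome=S: state=CLOSED
  event#16 t=42s outcome=S: state=CLOSED
  event#17 t=46s outcome=F: state=CLOSED

Answer: CCCOOOOOOOCCCCCCC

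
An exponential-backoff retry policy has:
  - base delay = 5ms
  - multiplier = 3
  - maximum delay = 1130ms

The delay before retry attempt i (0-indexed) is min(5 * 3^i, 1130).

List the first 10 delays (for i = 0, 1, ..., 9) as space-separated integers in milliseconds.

Answer: 5 15 45 135 405 1130 1130 1130 1130 1130

Derivation:
Computing each delay:
  i=0: min(5*3^0, 1130) = 5
  i=1: min(5*3^1, 1130) = 15
  i=2: min(5*3^2, 1130) = 45
  i=3: min(5*3^3, 1130) = 135
  i=4: min(5*3^4, 1130) = 405
  i=5: min(5*3^5, 1130) = 1130
  i=6: min(5*3^6, 1130) = 1130
  i=7: min(5*3^7, 1130) = 1130
  i=8: min(5*3^8, 1130) = 1130
  i=9: min(5*3^9, 1130) = 1130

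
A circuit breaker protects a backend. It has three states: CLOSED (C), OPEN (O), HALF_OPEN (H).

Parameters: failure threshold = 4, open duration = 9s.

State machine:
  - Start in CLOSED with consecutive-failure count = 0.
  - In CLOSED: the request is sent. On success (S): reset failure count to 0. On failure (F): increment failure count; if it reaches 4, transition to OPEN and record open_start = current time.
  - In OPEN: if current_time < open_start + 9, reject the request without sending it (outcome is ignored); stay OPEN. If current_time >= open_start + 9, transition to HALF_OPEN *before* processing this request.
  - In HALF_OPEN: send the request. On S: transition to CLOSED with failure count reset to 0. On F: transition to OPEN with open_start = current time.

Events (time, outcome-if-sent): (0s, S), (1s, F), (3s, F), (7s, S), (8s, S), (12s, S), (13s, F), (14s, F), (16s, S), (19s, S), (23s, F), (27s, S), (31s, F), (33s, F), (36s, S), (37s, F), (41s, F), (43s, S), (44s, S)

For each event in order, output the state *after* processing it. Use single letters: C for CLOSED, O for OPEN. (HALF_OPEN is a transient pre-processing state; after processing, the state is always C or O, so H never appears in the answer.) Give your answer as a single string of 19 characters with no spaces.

State after each event:
  event#1 t=0s outcome=S: state=CLOSED
  event#2 t=1s outcome=F: state=CLOSED
  event#3 t=3s outcome=F: state=CLOSED
  event#4 t=7s outcome=S: state=CLOSED
  event#5 t=8s outcome=S: state=CLOSED
  event#6 t=12s outcome=S: state=CLOSED
  event#7 t=13s outcome=F: state=CLOSED
  event#8 t=14s outcome=F: state=CLOSED
  event#9 t=16s outcome=S: state=CLOSED
  event#10 t=19s outcome=S: state=CLOSED
  event#11 t=23s outcome=F: state=CLOSED
  event#12 t=27s outcome=S: state=CLOSED
  event#13 t=31s outcome=F: state=CLOSED
  event#14 t=33s outcome=F: state=CLOSED
  event#15 t=36s outcome=S: state=CLOSED
  event#16 t=37s outcome=F: state=CLOSED
  event#17 t=41s outcome=F: state=CLOSED
  event#18 t=43s outcome=S: state=CLOSED
  event#19 t=44s outcome=S: state=CLOSED

Answer: CCCCCCCCCCCCCCCCCCC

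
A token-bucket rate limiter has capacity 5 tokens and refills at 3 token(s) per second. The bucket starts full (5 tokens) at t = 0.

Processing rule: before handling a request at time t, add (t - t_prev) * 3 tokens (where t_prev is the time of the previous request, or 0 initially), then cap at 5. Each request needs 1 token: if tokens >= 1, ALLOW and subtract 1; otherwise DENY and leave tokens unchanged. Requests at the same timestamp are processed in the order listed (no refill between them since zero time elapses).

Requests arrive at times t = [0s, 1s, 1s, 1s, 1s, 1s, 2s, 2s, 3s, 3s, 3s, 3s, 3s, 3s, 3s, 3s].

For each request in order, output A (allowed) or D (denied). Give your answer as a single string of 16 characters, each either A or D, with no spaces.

Simulating step by step:
  req#1 t=0s: ALLOW
  req#2 t=1s: ALLOW
  req#3 t=1s: ALLOW
  req#4 t=1s: ALLOW
  req#5 t=1s: ALLOW
  req#6 t=1s: ALLOW
  req#7 t=2s: ALLOW
  req#8 t=2s: ALLOW
  req#9 t=3s: ALLOW
  req#10 t=3s: ALLOW
  req#11 t=3s: ALLOW
  req#12 t=3s: ALLOW
  req#13 t=3s: DENY
  req#14 t=3s: DENY
  req#15 t=3s: DENY
  req#16 t=3s: DENY

Answer: AAAAAAAAAAAADDDD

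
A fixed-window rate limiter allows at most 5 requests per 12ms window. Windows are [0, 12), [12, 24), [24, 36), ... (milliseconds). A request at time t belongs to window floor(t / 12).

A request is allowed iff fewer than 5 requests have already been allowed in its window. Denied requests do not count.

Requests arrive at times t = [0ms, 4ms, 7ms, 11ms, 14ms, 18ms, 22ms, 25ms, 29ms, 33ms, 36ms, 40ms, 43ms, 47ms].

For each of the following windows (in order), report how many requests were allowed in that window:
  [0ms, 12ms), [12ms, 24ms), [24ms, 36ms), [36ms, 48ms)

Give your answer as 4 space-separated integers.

Answer: 4 3 3 4

Derivation:
Processing requests:
  req#1 t=0ms (window 0): ALLOW
  req#2 t=4ms (window 0): ALLOW
  req#3 t=7ms (window 0): ALLOW
  req#4 t=11ms (window 0): ALLOW
  req#5 t=14ms (window 1): ALLOW
  req#6 t=18ms (window 1): ALLOW
  req#7 t=22ms (window 1): ALLOW
  req#8 t=25ms (window 2): ALLOW
  req#9 t=29ms (window 2): ALLOW
  req#10 t=33ms (window 2): ALLOW
  req#11 t=36ms (window 3): ALLOW
  req#12 t=40ms (window 3): ALLOW
  req#13 t=43ms (window 3): ALLOW
  req#14 t=47ms (window 3): ALLOW

Allowed counts by window: 4 3 3 4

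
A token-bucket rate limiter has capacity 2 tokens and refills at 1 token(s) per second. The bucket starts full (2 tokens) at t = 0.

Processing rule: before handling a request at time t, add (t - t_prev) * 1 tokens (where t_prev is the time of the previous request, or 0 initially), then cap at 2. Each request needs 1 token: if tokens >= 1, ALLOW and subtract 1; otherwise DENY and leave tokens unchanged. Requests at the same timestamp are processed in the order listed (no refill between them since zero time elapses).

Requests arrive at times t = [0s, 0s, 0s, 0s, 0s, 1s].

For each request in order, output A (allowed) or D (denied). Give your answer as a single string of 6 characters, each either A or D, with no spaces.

Simulating step by step:
  req#1 t=0s: ALLOW
  req#2 t=0s: ALLOW
  req#3 t=0s: DENY
  req#4 t=0s: DENY
  req#5 t=0s: DENY
  req#6 t=1s: ALLOW

Answer: AADDDA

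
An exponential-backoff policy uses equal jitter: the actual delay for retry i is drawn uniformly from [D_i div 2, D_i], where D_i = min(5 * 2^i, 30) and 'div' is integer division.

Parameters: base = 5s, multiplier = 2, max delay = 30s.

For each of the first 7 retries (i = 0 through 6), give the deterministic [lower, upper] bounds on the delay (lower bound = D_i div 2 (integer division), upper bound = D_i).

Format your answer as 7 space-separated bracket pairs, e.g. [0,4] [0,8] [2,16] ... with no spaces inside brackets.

Answer: [2,5] [5,10] [10,20] [15,30] [15,30] [15,30] [15,30]

Derivation:
Computing bounds per retry:
  i=0: D_i=min(5*2^0,30)=5, bounds=[2,5]
  i=1: D_i=min(5*2^1,30)=10, bounds=[5,10]
  i=2: D_i=min(5*2^2,30)=20, bounds=[10,20]
  i=3: D_i=min(5*2^3,30)=30, bounds=[15,30]
  i=4: D_i=min(5*2^4,30)=30, bounds=[15,30]
  i=5: D_i=min(5*2^5,30)=30, bounds=[15,30]
  i=6: D_i=min(5*2^6,30)=30, bounds=[15,30]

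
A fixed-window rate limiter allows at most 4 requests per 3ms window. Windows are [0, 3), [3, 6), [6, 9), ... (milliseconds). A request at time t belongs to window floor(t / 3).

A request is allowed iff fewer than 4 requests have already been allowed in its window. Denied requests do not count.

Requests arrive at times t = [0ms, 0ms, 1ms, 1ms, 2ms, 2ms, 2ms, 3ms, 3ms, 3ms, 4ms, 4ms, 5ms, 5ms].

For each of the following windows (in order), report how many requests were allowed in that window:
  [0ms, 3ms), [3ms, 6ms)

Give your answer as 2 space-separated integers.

Answer: 4 4

Derivation:
Processing requests:
  req#1 t=0ms (window 0): ALLOW
  req#2 t=0ms (window 0): ALLOW
  req#3 t=1ms (window 0): ALLOW
  req#4 t=1ms (window 0): ALLOW
  req#5 t=2ms (window 0): DENY
  req#6 t=2ms (window 0): DENY
  req#7 t=2ms (window 0): DENY
  req#8 t=3ms (window 1): ALLOW
  req#9 t=3ms (window 1): ALLOW
  req#10 t=3ms (window 1): ALLOW
  req#11 t=4ms (window 1): ALLOW
  req#12 t=4ms (window 1): DENY
  req#13 t=5ms (window 1): DENY
  req#14 t=5ms (window 1): DENY

Allowed counts by window: 4 4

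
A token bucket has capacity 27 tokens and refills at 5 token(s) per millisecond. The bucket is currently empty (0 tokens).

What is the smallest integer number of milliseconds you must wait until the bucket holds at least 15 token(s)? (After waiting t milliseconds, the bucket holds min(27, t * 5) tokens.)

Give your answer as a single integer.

Answer: 3

Derivation:
Need t * 5 >= 15, so t >= 15/5.
Smallest integer t = ceil(15/5) = 3.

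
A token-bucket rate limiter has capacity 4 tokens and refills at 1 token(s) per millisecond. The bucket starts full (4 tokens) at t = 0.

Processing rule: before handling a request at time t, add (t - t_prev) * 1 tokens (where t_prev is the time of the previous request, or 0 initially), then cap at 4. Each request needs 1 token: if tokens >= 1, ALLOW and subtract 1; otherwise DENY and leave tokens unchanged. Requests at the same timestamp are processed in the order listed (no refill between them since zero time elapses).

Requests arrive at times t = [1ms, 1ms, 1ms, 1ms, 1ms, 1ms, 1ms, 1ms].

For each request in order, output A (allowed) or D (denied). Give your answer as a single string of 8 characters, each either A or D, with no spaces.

Simulating step by step:
  req#1 t=1ms: ALLOW
  req#2 t=1ms: ALLOW
  req#3 t=1ms: ALLOW
  req#4 t=1ms: ALLOW
  req#5 t=1ms: DENY
  req#6 t=1ms: DENY
  req#7 t=1ms: DENY
  req#8 t=1ms: DENY

Answer: AAAADDDD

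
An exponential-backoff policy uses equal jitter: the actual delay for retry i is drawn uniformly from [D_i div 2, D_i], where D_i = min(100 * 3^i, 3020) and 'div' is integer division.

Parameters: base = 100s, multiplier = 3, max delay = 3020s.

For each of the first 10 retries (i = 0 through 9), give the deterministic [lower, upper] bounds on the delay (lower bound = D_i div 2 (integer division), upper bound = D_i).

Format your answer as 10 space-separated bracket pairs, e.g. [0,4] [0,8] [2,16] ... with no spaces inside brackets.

Answer: [50,100] [150,300] [450,900] [1350,2700] [1510,3020] [1510,3020] [1510,3020] [1510,3020] [1510,3020] [1510,3020]

Derivation:
Computing bounds per retry:
  i=0: D_i=min(100*3^0,3020)=100, bounds=[50,100]
  i=1: D_i=min(100*3^1,3020)=300, bounds=[150,300]
  i=2: D_i=min(100*3^2,3020)=900, bounds=[450,900]
  i=3: D_i=min(100*3^3,3020)=2700, bounds=[1350,2700]
  i=4: D_i=min(100*3^4,3020)=3020, bounds=[1510,3020]
  i=5: D_i=min(100*3^5,3020)=3020, bounds=[1510,3020]
  i=6: D_i=min(100*3^6,3020)=3020, bounds=[1510,3020]
  i=7: D_i=min(100*3^7,3020)=3020, bounds=[1510,3020]
  i=8: D_i=min(100*3^8,3020)=3020, bounds=[1510,3020]
  i=9: D_i=min(100*3^9,3020)=3020, bounds=[1510,3020]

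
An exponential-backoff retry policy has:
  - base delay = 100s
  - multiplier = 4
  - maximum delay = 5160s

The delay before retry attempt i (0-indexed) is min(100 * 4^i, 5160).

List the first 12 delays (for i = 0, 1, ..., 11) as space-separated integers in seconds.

Computing each delay:
  i=0: min(100*4^0, 5160) = 100
  i=1: min(100*4^1, 5160) = 400
  i=2: min(100*4^2, 5160) = 1600
  i=3: min(100*4^3, 5160) = 5160
  i=4: min(100*4^4, 5160) = 5160
  i=5: min(100*4^5, 5160) = 5160
  i=6: min(100*4^6, 5160) = 5160
  i=7: min(100*4^7, 5160) = 5160
  i=8: min(100*4^8, 5160) = 5160
  i=9: min(100*4^9, 5160) = 5160
  i=10: min(100*4^10, 5160) = 5160
  i=11: min(100*4^11, 5160) = 5160

Answer: 100 400 1600 5160 5160 5160 5160 5160 5160 5160 5160 5160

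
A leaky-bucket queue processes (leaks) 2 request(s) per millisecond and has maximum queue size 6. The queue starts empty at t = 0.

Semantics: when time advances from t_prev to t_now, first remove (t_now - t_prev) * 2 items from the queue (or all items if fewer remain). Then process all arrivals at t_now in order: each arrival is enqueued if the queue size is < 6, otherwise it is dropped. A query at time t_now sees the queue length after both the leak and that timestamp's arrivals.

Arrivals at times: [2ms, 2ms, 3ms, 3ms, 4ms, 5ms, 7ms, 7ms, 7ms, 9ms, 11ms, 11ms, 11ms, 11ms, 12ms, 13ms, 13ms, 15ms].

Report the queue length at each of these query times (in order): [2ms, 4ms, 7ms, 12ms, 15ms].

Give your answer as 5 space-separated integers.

Queue lengths at query times:
  query t=2ms: backlog = 2
  query t=4ms: backlog = 1
  query t=7ms: backlog = 3
  query t=12ms: backlog = 3
  query t=15ms: backlog = 1

Answer: 2 1 3 3 1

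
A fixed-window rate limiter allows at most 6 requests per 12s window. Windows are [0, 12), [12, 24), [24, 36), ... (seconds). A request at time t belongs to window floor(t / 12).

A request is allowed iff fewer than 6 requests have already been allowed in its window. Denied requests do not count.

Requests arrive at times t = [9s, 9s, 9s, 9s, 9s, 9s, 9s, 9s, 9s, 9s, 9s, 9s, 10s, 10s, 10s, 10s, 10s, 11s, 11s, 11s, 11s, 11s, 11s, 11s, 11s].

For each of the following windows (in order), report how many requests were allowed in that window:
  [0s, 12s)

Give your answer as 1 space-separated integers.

Processing requests:
  req#1 t=9s (window 0): ALLOW
  req#2 t=9s (window 0): ALLOW
  req#3 t=9s (window 0): ALLOW
  req#4 t=9s (window 0): ALLOW
  req#5 t=9s (window 0): ALLOW
  req#6 t=9s (window 0): ALLOW
  req#7 t=9s (window 0): DENY
  req#8 t=9s (window 0): DENY
  req#9 t=9s (window 0): DENY
  req#10 t=9s (window 0): DENY
  req#11 t=9s (window 0): DENY
  req#12 t=9s (window 0): DENY
  req#13 t=10s (window 0): DENY
  req#14 t=10s (window 0): DENY
  req#15 t=10s (window 0): DENY
  req#16 t=10s (window 0): DENY
  req#17 t=10s (window 0): DENY
  req#18 t=11s (window 0): DENY
  req#19 t=11s (window 0): DENY
  req#20 t=11s (window 0): DENY
  req#21 t=11s (window 0): DENY
  req#22 t=11s (window 0): DENY
  req#23 t=11s (window 0): DENY
  req#24 t=11s (window 0): DENY
  req#25 t=11s (window 0): DENY

Allowed counts by window: 6

Answer: 6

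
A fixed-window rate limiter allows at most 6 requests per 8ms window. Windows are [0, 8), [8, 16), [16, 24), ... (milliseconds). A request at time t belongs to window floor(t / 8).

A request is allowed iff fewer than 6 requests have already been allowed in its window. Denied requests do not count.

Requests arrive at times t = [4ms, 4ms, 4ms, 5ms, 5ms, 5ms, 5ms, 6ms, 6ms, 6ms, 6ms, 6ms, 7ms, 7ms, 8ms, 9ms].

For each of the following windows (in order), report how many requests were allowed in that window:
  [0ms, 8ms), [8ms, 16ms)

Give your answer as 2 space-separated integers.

Answer: 6 2

Derivation:
Processing requests:
  req#1 t=4ms (window 0): ALLOW
  req#2 t=4ms (window 0): ALLOW
  req#3 t=4ms (window 0): ALLOW
  req#4 t=5ms (window 0): ALLOW
  req#5 t=5ms (window 0): ALLOW
  req#6 t=5ms (window 0): ALLOW
  req#7 t=5ms (window 0): DENY
  req#8 t=6ms (window 0): DENY
  req#9 t=6ms (window 0): DENY
  req#10 t=6ms (window 0): DENY
  req#11 t=6ms (window 0): DENY
  req#12 t=6ms (window 0): DENY
  req#13 t=7ms (window 0): DENY
  req#14 t=7ms (window 0): DENY
  req#15 t=8ms (window 1): ALLOW
  req#16 t=9ms (window 1): ALLOW

Allowed counts by window: 6 2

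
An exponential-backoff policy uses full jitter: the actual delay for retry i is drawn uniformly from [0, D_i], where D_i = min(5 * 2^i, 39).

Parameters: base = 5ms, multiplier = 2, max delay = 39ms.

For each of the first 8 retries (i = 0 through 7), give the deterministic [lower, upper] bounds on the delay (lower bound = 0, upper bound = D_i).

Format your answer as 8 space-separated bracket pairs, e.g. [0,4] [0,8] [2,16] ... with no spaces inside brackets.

Answer: [0,5] [0,10] [0,20] [0,39] [0,39] [0,39] [0,39] [0,39]

Derivation:
Computing bounds per retry:
  i=0: D_i=min(5*2^0,39)=5, bounds=[0,5]
  i=1: D_i=min(5*2^1,39)=10, bounds=[0,10]
  i=2: D_i=min(5*2^2,39)=20, bounds=[0,20]
  i=3: D_i=min(5*2^3,39)=39, bounds=[0,39]
  i=4: D_i=min(5*2^4,39)=39, bounds=[0,39]
  i=5: D_i=min(5*2^5,39)=39, bounds=[0,39]
  i=6: D_i=min(5*2^6,39)=39, bounds=[0,39]
  i=7: D_i=min(5*2^7,39)=39, bounds=[0,39]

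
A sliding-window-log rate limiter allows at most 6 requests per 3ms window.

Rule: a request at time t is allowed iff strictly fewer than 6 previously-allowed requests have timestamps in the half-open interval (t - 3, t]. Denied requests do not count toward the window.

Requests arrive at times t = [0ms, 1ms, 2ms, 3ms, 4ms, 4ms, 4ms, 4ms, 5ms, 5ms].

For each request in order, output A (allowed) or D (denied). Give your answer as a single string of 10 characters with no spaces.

Answer: AAAAAAAAAD

Derivation:
Tracking allowed requests in the window:
  req#1 t=0ms: ALLOW
  req#2 t=1ms: ALLOW
  req#3 t=2ms: ALLOW
  req#4 t=3ms: ALLOW
  req#5 t=4ms: ALLOW
  req#6 t=4ms: ALLOW
  req#7 t=4ms: ALLOW
  req#8 t=4ms: ALLOW
  req#9 t=5ms: ALLOW
  req#10 t=5ms: DENY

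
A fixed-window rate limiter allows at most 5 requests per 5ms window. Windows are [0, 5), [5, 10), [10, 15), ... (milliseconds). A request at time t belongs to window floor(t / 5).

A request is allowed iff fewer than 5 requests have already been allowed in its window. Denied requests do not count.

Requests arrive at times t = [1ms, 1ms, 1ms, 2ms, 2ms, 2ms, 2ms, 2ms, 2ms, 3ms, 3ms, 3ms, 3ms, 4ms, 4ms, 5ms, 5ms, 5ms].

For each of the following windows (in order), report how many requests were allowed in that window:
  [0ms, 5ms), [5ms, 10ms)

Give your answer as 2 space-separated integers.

Processing requests:
  req#1 t=1ms (window 0): ALLOW
  req#2 t=1ms (window 0): ALLOW
  req#3 t=1ms (window 0): ALLOW
  req#4 t=2ms (window 0): ALLOW
  req#5 t=2ms (window 0): ALLOW
  req#6 t=2ms (window 0): DENY
  req#7 t=2ms (window 0): DENY
  req#8 t=2ms (window 0): DENY
  req#9 t=2ms (window 0): DENY
  req#10 t=3ms (window 0): DENY
  req#11 t=3ms (window 0): DENY
  req#12 t=3ms (window 0): DENY
  req#13 t=3ms (window 0): DENY
  req#14 t=4ms (window 0): DENY
  req#15 t=4ms (window 0): DENY
  req#16 t=5ms (window 1): ALLOW
  req#17 t=5ms (window 1): ALLOW
  req#18 t=5ms (window 1): ALLOW

Allowed counts by window: 5 3

Answer: 5 3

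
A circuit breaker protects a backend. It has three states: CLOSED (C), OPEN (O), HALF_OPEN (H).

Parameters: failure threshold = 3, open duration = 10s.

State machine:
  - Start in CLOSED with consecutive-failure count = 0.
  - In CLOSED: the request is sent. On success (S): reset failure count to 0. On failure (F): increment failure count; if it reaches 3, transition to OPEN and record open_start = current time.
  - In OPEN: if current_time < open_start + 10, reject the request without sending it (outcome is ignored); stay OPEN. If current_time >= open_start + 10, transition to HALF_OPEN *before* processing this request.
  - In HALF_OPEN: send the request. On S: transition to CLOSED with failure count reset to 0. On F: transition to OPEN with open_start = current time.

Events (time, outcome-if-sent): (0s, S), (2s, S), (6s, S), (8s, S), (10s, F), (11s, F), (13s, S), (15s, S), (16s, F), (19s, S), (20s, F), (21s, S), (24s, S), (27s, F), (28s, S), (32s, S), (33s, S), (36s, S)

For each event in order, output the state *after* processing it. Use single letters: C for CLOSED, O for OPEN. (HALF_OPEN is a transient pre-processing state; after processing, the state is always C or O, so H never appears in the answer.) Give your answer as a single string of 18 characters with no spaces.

Answer: CCCCCCCCCCCCCCCCCC

Derivation:
State after each event:
  event#1 t=0s outcome=S: state=CLOSED
  event#2 t=2s outcome=S: state=CLOSED
  event#3 t=6s outcome=S: state=CLOSED
  event#4 t=8s outcome=S: state=CLOSED
  event#5 t=10s outcome=F: state=CLOSED
  event#6 t=11s outcome=F: state=CLOSED
  event#7 t=13s outcome=S: state=CLOSED
  event#8 t=15s outcome=S: state=CLOSED
  event#9 t=16s outcome=F: state=CLOSED
  event#10 t=19s outcome=S: state=CLOSED
  event#11 t=20s outcome=F: state=CLOSED
  event#12 t=21s outcome=S: state=CLOSED
  event#13 t=24s outcome=S: state=CLOSED
  event#14 t=27s outcome=F: state=CLOSED
  event#15 t=28s outcome=S: state=CLOSED
  event#16 t=32s outcome=S: state=CLOSED
  event#17 t=33s outcome=S: state=CLOSED
  event#18 t=36s outcome=S: state=CLOSED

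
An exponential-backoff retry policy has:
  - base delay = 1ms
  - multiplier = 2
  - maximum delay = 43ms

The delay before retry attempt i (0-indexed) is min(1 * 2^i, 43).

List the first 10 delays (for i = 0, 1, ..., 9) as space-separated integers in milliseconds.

Answer: 1 2 4 8 16 32 43 43 43 43

Derivation:
Computing each delay:
  i=0: min(1*2^0, 43) = 1
  i=1: min(1*2^1, 43) = 2
  i=2: min(1*2^2, 43) = 4
  i=3: min(1*2^3, 43) = 8
  i=4: min(1*2^4, 43) = 16
  i=5: min(1*2^5, 43) = 32
  i=6: min(1*2^6, 43) = 43
  i=7: min(1*2^7, 43) = 43
  i=8: min(1*2^8, 43) = 43
  i=9: min(1*2^9, 43) = 43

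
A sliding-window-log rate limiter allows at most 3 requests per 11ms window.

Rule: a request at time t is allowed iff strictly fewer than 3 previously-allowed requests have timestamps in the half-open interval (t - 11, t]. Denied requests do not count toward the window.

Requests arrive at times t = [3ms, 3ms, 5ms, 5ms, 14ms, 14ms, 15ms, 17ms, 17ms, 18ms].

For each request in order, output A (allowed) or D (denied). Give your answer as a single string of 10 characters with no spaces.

Answer: AAADAADADD

Derivation:
Tracking allowed requests in the window:
  req#1 t=3ms: ALLOW
  req#2 t=3ms: ALLOW
  req#3 t=5ms: ALLOW
  req#4 t=5ms: DENY
  req#5 t=14ms: ALLOW
  req#6 t=14ms: ALLOW
  req#7 t=15ms: DENY
  req#8 t=17ms: ALLOW
  req#9 t=17ms: DENY
  req#10 t=18ms: DENY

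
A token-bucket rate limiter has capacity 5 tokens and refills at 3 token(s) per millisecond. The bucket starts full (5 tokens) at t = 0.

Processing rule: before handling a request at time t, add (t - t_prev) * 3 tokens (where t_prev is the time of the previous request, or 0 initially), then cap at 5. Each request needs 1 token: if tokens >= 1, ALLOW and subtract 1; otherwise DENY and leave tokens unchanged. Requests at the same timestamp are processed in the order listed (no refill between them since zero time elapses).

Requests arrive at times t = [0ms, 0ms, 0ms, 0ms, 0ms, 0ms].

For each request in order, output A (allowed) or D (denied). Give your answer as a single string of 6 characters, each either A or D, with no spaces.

Simulating step by step:
  req#1 t=0ms: ALLOW
  req#2 t=0ms: ALLOW
  req#3 t=0ms: ALLOW
  req#4 t=0ms: ALLOW
  req#5 t=0ms: ALLOW
  req#6 t=0ms: DENY

Answer: AAAAAD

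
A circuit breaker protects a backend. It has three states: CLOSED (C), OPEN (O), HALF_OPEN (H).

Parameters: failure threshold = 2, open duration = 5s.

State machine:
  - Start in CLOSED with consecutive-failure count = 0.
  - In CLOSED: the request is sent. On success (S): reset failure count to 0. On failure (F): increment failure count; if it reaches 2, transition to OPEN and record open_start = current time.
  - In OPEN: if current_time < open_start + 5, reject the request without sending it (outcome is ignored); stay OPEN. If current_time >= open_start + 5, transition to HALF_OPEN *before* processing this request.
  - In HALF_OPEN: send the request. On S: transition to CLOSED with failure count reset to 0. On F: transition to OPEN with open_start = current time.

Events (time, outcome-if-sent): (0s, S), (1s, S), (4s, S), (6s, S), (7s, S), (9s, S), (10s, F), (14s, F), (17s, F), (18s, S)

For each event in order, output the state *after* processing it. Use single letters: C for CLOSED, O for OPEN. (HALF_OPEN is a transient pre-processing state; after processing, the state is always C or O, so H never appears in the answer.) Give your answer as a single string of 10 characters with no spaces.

State after each event:
  event#1 t=0s outcome=S: state=CLOSED
  event#2 t=1s outcome=S: state=CLOSED
  event#3 t=4s outcome=S: state=CLOSED
  event#4 t=6s outcome=S: state=CLOSED
  event#5 t=7s outcome=S: state=CLOSED
  event#6 t=9s outcome=S: state=CLOSED
  event#7 t=10s outcome=F: state=CLOSED
  event#8 t=14s outcome=F: state=OPEN
  event#9 t=17s outcome=F: state=OPEN
  event#10 t=18s outcome=S: state=OPEN

Answer: CCCCCCCOOO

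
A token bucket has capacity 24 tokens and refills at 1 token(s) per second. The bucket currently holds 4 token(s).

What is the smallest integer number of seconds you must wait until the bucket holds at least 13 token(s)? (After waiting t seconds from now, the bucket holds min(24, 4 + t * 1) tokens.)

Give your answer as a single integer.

Answer: 9

Derivation:
Need 4 + t * 1 >= 13, so t >= 9/1.
Smallest integer t = ceil(9/1) = 9.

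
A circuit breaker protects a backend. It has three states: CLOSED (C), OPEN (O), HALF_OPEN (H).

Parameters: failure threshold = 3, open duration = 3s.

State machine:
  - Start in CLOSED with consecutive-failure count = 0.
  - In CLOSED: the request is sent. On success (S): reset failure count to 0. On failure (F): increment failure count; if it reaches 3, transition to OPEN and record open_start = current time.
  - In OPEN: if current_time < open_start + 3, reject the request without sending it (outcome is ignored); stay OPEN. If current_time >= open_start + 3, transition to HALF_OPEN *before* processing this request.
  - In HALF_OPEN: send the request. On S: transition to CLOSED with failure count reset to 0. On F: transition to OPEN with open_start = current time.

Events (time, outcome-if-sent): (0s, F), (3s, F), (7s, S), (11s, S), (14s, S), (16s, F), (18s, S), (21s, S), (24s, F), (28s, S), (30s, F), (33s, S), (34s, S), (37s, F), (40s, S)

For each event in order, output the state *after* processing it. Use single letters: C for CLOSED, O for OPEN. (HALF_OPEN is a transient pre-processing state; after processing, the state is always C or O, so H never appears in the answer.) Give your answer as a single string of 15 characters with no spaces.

Answer: CCCCCCCCCCCCCCC

Derivation:
State after each event:
  event#1 t=0s outcome=F: state=CLOSED
  event#2 t=3s outcome=F: state=CLOSED
  event#3 t=7s outcome=S: state=CLOSED
  event#4 t=11s outcome=S: state=CLOSED
  event#5 t=14s outcome=S: state=CLOSED
  event#6 t=16s outcome=F: state=CLOSED
  event#7 t=18s outcome=S: state=CLOSED
  event#8 t=21s outcome=S: state=CLOSED
  event#9 t=24s outcome=F: state=CLOSED
  event#10 t=28s outcome=S: state=CLOSED
  event#11 t=30s outcome=F: state=CLOSED
  event#12 t=33s outcome=S: state=CLOSED
  event#13 t=34s outcome=S: state=CLOSED
  event#14 t=37s outcome=F: state=CLOSED
  event#15 t=40s outcome=S: state=CLOSED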